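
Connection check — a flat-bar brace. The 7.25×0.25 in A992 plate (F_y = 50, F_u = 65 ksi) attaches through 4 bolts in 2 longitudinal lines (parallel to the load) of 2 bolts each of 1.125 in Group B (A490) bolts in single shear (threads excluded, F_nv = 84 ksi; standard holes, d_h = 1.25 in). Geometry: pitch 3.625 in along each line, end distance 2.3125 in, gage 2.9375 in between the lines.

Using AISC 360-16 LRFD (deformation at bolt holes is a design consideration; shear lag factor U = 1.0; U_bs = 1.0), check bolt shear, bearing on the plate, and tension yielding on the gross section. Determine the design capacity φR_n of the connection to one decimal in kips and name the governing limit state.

81.6 kips (gross-section yield governs)

Bolt shear: A_b = π(1.125)²/4 = 0.99402 in². φR_n = 0.75 × 84 × 0.99402 × 4 × 1 = 250.5 kips.
Bearing (0.25 in plate, F_u = 65 ksi): end bolts L_c = 2.3125 − 1.25/2 = 1.6875, R_n = min(1.2×1.6875×0.25×65, 2.4×1.125×0.25×65) = 32.906 kips/bolt; interior L_c = 3.625 − 1.25 = 2.375, R_n = 43.875 kips/bolt. φR_n = 0.75 × (2×32.906 + 2×43.875) = 115.2 kips.
Tension yield (gross): A_g = 7.25×0.25 = 1.8125 in². φR_n = 0.90 × 50 × 1.8125 = 81.6 kips.
Governing: min(250.5, 115.2, 81.6) = 81.6 kips → gross-section yield.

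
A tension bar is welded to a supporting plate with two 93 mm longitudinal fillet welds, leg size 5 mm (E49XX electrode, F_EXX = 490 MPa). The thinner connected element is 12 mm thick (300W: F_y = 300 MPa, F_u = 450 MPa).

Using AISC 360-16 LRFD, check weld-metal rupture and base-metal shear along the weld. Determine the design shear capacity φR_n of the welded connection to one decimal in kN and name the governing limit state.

Weld metal: throat = 0.707×5 = 3.535 mm, L = 2×93 = 186 mm. φR_n = 0.75 × 0.6 × 490 × 3.535 × 186 = 145.0 kN.
Base metal shear (12 mm plate): yield φR_n = 1.0×0.6×300×12×186 = 401.8 kN; rupture φR_n = 0.75×0.6×450×12×186 = 452.0 kN; take 401.8 kN (yield).
Governing: min(145.0, 401.8) = 145.0 kN → weld metal.

145.0 kN (weld metal governs)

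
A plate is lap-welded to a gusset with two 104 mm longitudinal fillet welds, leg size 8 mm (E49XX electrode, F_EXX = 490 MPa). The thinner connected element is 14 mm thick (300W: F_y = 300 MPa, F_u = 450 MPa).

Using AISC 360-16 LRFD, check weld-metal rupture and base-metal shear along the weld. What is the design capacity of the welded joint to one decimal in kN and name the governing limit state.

Weld metal: throat = 0.707×8 = 5.656 mm, L = 2×104 = 208 mm. φR_n = 0.75 × 0.6 × 490 × 5.656 × 208 = 259.4 kN.
Base metal shear (14 mm plate): yield φR_n = 1.0×0.6×300×14×208 = 524.2 kN; rupture φR_n = 0.75×0.6×450×14×208 = 589.7 kN; take 524.2 kN (yield).
Governing: min(259.4, 524.2) = 259.4 kN → weld metal.

259.4 kN (weld metal governs)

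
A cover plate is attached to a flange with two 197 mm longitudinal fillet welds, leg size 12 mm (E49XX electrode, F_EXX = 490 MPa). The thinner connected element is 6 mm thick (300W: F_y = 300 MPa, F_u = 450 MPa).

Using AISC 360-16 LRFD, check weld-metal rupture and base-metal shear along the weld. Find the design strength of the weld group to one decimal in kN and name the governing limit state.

Weld metal: throat = 0.707×12 = 8.484 mm, L = 2×197 = 394 mm. φR_n = 0.75 × 0.6 × 490 × 8.484 × 394 = 737.1 kN.
Base metal shear (6 mm plate): yield φR_n = 1.0×0.6×300×6×394 = 425.5 kN; rupture φR_n = 0.75×0.6×450×6×394 = 478.7 kN; take 425.5 kN (yield).
Governing: min(737.1, 425.5) = 425.5 kN → base-metal shear.

425.5 kN (base-metal shear governs)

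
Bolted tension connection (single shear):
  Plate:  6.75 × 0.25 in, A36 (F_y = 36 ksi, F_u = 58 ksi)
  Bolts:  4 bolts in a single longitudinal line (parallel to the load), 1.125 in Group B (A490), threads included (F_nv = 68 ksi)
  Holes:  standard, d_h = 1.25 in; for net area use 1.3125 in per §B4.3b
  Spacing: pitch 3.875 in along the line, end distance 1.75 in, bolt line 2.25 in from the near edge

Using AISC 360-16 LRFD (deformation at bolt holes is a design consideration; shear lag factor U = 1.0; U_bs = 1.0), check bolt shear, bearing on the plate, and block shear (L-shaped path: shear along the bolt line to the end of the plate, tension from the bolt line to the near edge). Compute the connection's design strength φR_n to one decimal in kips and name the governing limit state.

Bolt shear: A_b = π(1.125)²/4 = 0.99402 in². φR_n = 0.75 × 68 × 0.99402 × 4 × 1 = 202.8 kips.
Bearing (0.25 in plate, F_u = 58 ksi): end bolts L_c = 1.75 − 1.25/2 = 1.125, R_n = min(1.2×1.125×0.25×58, 2.4×1.125×0.25×58) = 19.575 kips/bolt; interior L_c = 3.875 − 1.25 = 2.625, R_n = 39.15 kips/bolt. φR_n = 0.75 × (1×19.575 + 3×39.15) = 102.8 kips.
Block shear: shear path 1×[1.75+3×3.875] = 1×13.375 in, A_gv = 3.3438, A_nv = 1×(13.375 − 3.5×1.3125)×0.25 = 2.1953 in²; tension to near edge: (2.25 − 0.5×1.3125)×0.25 = 0.39844 in². R_n = min(0.6×58×2.1953, 0.6×36×3.3438) + 1.0×58×0.39844 = min(76.396, 72.226) + 23.11 = 95.336 kips. φR_n = 0.75 × 95.336 = 71.5 kips.
Governing: min(202.8, 102.8, 71.5) = 71.5 kips → block shear.

71.5 kips (block shear governs)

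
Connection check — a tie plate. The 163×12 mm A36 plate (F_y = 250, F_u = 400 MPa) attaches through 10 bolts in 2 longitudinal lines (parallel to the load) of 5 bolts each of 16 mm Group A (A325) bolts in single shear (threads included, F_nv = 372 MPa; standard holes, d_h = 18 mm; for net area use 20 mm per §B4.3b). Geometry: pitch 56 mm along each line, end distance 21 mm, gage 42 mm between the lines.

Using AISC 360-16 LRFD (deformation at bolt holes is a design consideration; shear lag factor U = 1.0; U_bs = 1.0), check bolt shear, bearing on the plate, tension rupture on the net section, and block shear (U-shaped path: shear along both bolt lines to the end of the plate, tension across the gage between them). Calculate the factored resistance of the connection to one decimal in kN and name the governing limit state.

442.8 kN (net-section rupture governs)

Bolt shear: A_b = π(16)²/4 = 201.06 mm². φR_n = 0.75 × 372 × 201.06 × 10 × 1 = 561.0 kN.
Bearing (12 mm plate, F_u = 400 MPa): end bolts L_c = 21 − 18/2 = 12, R_n = min(1.2×12×12×400, 2.4×16×12×400) = 69.12 kN/bolt; interior L_c = 56 − 18 = 38, R_n = 184.32 kN/bolt. φR_n = 0.75 × (2×69.12 + 8×184.32) = 1209.6 kN.
Tension rupture (net): A_n = (163 − 2×20)×12 = 1476 mm² (U = 1.0, A_e = A_n). φR_n = 0.75 × 400 × 1476 = 442.8 kN.
Block shear: shear path 2×[21+4×56] = 2×245 mm, A_gv = 5880, A_nv = 2×(245 − 4.5×20)×12 = 3720 mm²; tension across gage: (42 − 1×20)×12 = 264 mm². R_n = min(0.6×400×3720, 0.6×250×5880) + 1.0×400×264 = min(892.8, 882) + 105.6 = 987.6 kN. φR_n = 0.75 × 987.6 = 740.7 kN.
Governing: min(561.0, 1209.6, 442.8, 740.7) = 442.8 kN → net-section rupture.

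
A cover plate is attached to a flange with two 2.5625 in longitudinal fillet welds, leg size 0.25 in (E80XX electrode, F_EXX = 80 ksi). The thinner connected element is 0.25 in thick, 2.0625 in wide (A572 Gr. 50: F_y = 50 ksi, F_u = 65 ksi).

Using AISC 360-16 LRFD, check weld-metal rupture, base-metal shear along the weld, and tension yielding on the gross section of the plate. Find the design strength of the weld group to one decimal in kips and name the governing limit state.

23.2 kips (gross-section yield governs)

Weld metal: throat = 0.707×0.25 = 0.17675 in, L = 2×2.5625 = 5.125 in. φR_n = 0.75 × 0.6 × 80 × 0.17675 × 5.125 = 32.6 kips.
Base metal shear (0.25 in plate): yield φR_n = 1.0×0.6×50×0.25×5.125 = 38.4 kips; rupture φR_n = 0.75×0.6×65×0.25×5.125 = 37.5 kips; take 37.5 kips (rupture).
Tension yield (gross): A_g = 2.0625×0.25 = 0.51563 in². φR_n = 0.90 × 50 × 0.51563 = 23.2 kips.
Governing: min(32.6, 37.5, 23.2) = 23.2 kips → gross-section yield.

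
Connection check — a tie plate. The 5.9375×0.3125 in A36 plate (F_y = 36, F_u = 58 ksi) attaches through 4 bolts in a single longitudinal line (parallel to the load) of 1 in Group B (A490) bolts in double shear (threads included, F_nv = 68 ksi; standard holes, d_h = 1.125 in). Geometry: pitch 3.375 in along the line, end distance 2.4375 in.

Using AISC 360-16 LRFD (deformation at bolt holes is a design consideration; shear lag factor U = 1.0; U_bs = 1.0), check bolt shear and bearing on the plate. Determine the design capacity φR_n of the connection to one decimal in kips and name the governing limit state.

Bolt shear: A_b = π(1)²/4 = 0.7854 in². φR_n = 0.75 × 68 × 0.7854 × 4 × 2 = 320.4 kips.
Bearing (0.3125 in plate, F_u = 58 ksi): end bolts L_c = 2.4375 − 1.125/2 = 1.875, R_n = min(1.2×1.875×0.3125×58, 2.4×1×0.3125×58) = 40.781 kips/bolt; interior L_c = 3.375 − 1.125 = 2.25, R_n = 43.5 kips/bolt. φR_n = 0.75 × (1×40.781 + 3×43.5) = 128.5 kips.
Governing: min(320.4, 128.5) = 128.5 kips → bearing.

128.5 kips (bearing governs)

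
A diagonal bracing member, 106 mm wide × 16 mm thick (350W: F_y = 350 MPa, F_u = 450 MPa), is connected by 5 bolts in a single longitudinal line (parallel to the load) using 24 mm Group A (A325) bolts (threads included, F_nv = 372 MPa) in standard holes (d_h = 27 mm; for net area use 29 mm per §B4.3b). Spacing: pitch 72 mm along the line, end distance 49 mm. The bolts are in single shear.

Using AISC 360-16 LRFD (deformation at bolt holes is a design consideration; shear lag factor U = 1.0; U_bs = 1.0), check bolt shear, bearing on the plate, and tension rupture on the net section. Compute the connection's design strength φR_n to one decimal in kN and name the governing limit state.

Bolt shear: A_b = π(24)²/4 = 452.39 mm². φR_n = 0.75 × 372 × 452.39 × 5 × 1 = 631.1 kN.
Bearing (16 mm plate, F_u = 450 MPa): end bolts L_c = 49 − 27/2 = 35.5, R_n = min(1.2×35.5×16×450, 2.4×24×16×450) = 306.72 kN/bolt; interior L_c = 72 − 27 = 45, R_n = 388.8 kN/bolt. φR_n = 0.75 × (1×306.72 + 4×388.8) = 1396.4 kN.
Tension rupture (net): A_n = (106 − 1×29)×16 = 1232 mm² (U = 1.0, A_e = A_n). φR_n = 0.75 × 450 × 1232 = 415.8 kN.
Governing: min(631.1, 1396.4, 415.8) = 415.8 kN → net-section rupture.

415.8 kN (net-section rupture governs)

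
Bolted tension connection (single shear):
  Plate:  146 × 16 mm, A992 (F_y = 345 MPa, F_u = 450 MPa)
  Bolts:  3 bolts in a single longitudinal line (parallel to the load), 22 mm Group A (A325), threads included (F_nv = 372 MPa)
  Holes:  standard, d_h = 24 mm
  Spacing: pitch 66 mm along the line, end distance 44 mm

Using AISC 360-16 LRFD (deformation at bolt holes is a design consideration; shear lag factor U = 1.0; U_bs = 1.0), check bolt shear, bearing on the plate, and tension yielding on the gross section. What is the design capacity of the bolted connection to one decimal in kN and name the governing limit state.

318.2 kN (bolt shear governs)

Bolt shear: A_b = π(22)²/4 = 380.13 mm². φR_n = 0.75 × 372 × 380.13 × 3 × 1 = 318.2 kN.
Bearing (16 mm plate, F_u = 450 MPa): end bolts L_c = 44 − 24/2 = 32, R_n = min(1.2×32×16×450, 2.4×22×16×450) = 276.48 kN/bolt; interior L_c = 66 − 24 = 42, R_n = 362.88 kN/bolt. φR_n = 0.75 × (1×276.48 + 2×362.88) = 751.7 kN.
Tension yield (gross): A_g = 146×16 = 2336 mm². φR_n = 0.90 × 345 × 2336 = 725.3 kN.
Governing: min(318.2, 751.7, 725.3) = 318.2 kN → bolt shear.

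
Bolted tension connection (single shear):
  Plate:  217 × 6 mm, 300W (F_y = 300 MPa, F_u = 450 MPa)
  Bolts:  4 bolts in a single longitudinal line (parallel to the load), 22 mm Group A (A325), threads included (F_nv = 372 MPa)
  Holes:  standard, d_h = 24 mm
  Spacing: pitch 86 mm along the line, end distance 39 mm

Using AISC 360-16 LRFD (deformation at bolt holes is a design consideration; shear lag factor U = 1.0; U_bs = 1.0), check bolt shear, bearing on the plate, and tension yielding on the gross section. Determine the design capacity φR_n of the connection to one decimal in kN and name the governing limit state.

Bolt shear: A_b = π(22)²/4 = 380.13 mm². φR_n = 0.75 × 372 × 380.13 × 4 × 1 = 424.2 kN.
Bearing (6 mm plate, F_u = 450 MPa): end bolts L_c = 39 − 24/2 = 27, R_n = min(1.2×27×6×450, 2.4×22×6×450) = 87.48 kN/bolt; interior L_c = 86 − 24 = 62, R_n = 142.56 kN/bolt. φR_n = 0.75 × (1×87.48 + 3×142.56) = 386.4 kN.
Tension yield (gross): A_g = 217×6 = 1302 mm². φR_n = 0.90 × 300 × 1302 = 351.5 kN.
Governing: min(424.2, 386.4, 351.5) = 351.5 kN → gross-section yield.

351.5 kN (gross-section yield governs)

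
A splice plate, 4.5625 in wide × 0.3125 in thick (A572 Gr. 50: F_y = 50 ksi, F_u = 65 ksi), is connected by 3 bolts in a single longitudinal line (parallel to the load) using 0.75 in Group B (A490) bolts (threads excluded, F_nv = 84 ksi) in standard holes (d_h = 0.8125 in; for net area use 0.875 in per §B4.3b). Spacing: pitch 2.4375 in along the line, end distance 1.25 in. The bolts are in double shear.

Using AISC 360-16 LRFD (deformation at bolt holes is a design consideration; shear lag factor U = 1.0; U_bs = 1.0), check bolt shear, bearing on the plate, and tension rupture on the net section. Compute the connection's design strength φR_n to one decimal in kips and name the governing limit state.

Bolt shear: A_b = π(0.75)²/4 = 0.44179 in². φR_n = 0.75 × 84 × 0.44179 × 3 × 2 = 167.0 kips.
Bearing (0.3125 in plate, F_u = 65 ksi): end bolts L_c = 1.25 − 0.8125/2 = 0.84375, R_n = min(1.2×0.84375×0.3125×65, 2.4×0.75×0.3125×65) = 20.566 kips/bolt; interior L_c = 2.4375 − 0.8125 = 1.625, R_n = 36.563 kips/bolt. φR_n = 0.75 × (1×20.566 + 2×36.563) = 70.3 kips.
Tension rupture (net): A_n = (4.5625 − 1×0.875)×0.3125 = 1.1523 in² (U = 1.0, A_e = A_n). φR_n = 0.75 × 65 × 1.1523 = 56.2 kips.
Governing: min(167.0, 70.3, 56.2) = 56.2 kips → net-section rupture.

56.2 kips (net-section rupture governs)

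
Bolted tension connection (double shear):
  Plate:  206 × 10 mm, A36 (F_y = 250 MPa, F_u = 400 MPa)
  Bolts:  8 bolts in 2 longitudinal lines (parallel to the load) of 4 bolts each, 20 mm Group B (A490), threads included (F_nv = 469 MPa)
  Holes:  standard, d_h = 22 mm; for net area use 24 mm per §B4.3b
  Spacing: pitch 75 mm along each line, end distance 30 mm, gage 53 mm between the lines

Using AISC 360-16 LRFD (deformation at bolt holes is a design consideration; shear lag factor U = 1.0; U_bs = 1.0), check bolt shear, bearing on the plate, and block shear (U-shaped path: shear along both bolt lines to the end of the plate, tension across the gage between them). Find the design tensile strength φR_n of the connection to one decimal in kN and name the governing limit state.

Bolt shear: A_b = π(20)²/4 = 314.16 mm². φR_n = 0.75 × 469 × 314.16 × 8 × 2 = 1768.1 kN.
Bearing (10 mm plate, F_u = 400 MPa): end bolts L_c = 30 − 22/2 = 19, R_n = min(1.2×19×10×400, 2.4×20×10×400) = 91.2 kN/bolt; interior L_c = 75 − 22 = 53, R_n = 192 kN/bolt. φR_n = 0.75 × (2×91.2 + 6×192) = 1000.8 kN.
Block shear: shear path 2×[30+3×75] = 2×255 mm, A_gv = 5100, A_nv = 2×(255 − 3.5×24)×10 = 3420 mm²; tension across gage: (53 − 1×24)×10 = 290 mm². R_n = min(0.6×400×3420, 0.6×250×5100) + 1.0×400×290 = min(820.8, 765) + 116 = 881 kN. φR_n = 0.75 × 881 = 660.8 kN.
Governing: min(1768.1, 1000.8, 660.8) = 660.8 kN → block shear.

660.8 kN (block shear governs)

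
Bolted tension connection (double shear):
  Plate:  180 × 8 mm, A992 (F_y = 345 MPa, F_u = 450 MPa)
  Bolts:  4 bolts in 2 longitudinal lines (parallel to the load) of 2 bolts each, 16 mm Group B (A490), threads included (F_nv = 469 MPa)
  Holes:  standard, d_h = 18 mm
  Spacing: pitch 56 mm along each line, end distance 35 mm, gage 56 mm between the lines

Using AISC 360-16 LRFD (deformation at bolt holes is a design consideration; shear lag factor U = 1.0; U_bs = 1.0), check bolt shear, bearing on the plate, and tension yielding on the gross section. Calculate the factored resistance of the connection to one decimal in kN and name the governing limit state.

Bolt shear: A_b = π(16)²/4 = 201.06 mm². φR_n = 0.75 × 469 × 201.06 × 4 × 2 = 565.8 kN.
Bearing (8 mm plate, F_u = 450 MPa): end bolts L_c = 35 − 18/2 = 26, R_n = min(1.2×26×8×450, 2.4×16×8×450) = 112.32 kN/bolt; interior L_c = 56 − 18 = 38, R_n = 138.24 kN/bolt. φR_n = 0.75 × (2×112.32 + 2×138.24) = 375.8 kN.
Tension yield (gross): A_g = 180×8 = 1440 mm². φR_n = 0.90 × 345 × 1440 = 447.1 kN.
Governing: min(565.8, 375.8, 447.1) = 375.8 kN → bearing.

375.8 kN (bearing governs)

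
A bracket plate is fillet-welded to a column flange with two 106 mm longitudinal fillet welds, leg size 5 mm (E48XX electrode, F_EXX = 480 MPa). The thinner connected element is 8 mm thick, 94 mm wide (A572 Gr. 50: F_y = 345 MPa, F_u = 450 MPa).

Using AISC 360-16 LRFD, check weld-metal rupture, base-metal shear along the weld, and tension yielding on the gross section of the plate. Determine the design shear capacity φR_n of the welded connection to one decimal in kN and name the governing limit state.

Weld metal: throat = 0.707×5 = 3.535 mm, L = 2×106 = 212 mm. φR_n = 0.75 × 0.6 × 480 × 3.535 × 212 = 161.9 kN.
Base metal shear (8 mm plate): yield φR_n = 1.0×0.6×345×8×212 = 351.1 kN; rupture φR_n = 0.75×0.6×450×8×212 = 343.4 kN; take 343.4 kN (rupture).
Tension yield (gross): A_g = 94×8 = 752 mm². φR_n = 0.90 × 345 × 752 = 233.5 kN.
Governing: min(161.9, 343.4, 233.5) = 161.9 kN → weld metal.

161.9 kN (weld metal governs)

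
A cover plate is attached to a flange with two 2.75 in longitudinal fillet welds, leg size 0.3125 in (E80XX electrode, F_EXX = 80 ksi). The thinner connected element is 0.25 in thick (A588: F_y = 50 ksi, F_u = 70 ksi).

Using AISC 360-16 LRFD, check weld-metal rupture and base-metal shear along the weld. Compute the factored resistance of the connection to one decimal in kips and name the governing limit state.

Weld metal: throat = 0.707×0.3125 = 0.22094 in, L = 2×2.75 = 5.5 in. φR_n = 0.75 × 0.6 × 80 × 0.22094 × 5.5 = 43.7 kips.
Base metal shear (0.25 in plate): yield φR_n = 1.0×0.6×50×0.25×5.5 = 41.3 kips; rupture φR_n = 0.75×0.6×70×0.25×5.5 = 43.3 kips; take 41.3 kips (yield).
Governing: min(43.7, 41.3) = 41.3 kips → base-metal shear.

41.3 kips (base-metal shear governs)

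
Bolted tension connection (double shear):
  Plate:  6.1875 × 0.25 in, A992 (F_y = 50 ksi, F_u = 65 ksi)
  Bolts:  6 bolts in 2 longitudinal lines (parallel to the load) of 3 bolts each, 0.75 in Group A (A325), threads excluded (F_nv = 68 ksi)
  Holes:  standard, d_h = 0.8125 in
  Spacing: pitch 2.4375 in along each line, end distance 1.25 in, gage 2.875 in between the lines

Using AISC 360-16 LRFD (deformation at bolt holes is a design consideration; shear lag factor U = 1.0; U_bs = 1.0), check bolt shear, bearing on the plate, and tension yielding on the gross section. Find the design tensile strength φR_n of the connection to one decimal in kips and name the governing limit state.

Bolt shear: A_b = π(0.75)²/4 = 0.44179 in². φR_n = 0.75 × 68 × 0.44179 × 6 × 2 = 270.4 kips.
Bearing (0.25 in plate, F_u = 65 ksi): end bolts L_c = 1.25 − 0.8125/2 = 0.84375, R_n = min(1.2×0.84375×0.25×65, 2.4×0.75×0.25×65) = 16.453 kips/bolt; interior L_c = 2.4375 − 0.8125 = 1.625, R_n = 29.25 kips/bolt. φR_n = 0.75 × (2×16.453 + 4×29.25) = 112.4 kips.
Tension yield (gross): A_g = 6.1875×0.25 = 1.5469 in². φR_n = 0.90 × 50 × 1.5469 = 69.6 kips.
Governing: min(270.4, 112.4, 69.6) = 69.6 kips → gross-section yield.

69.6 kips (gross-section yield governs)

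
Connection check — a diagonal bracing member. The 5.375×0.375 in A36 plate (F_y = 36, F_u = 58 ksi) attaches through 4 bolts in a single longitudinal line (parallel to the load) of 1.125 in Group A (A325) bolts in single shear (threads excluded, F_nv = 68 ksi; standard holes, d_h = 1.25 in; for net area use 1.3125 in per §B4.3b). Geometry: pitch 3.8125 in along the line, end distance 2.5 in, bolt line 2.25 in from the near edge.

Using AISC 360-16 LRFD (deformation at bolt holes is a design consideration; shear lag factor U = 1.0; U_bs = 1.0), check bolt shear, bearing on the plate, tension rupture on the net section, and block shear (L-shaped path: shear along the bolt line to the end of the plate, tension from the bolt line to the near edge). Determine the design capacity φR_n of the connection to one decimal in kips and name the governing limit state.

66.3 kips (net-section rupture governs)

Bolt shear: A_b = π(1.125)²/4 = 0.99402 in². φR_n = 0.75 × 68 × 0.99402 × 4 × 1 = 202.8 kips.
Bearing (0.375 in plate, F_u = 58 ksi): end bolts L_c = 2.5 − 1.25/2 = 1.875, R_n = min(1.2×1.875×0.375×58, 2.4×1.125×0.375×58) = 48.938 kips/bolt; interior L_c = 3.8125 − 1.25 = 2.5625, R_n = 58.725 kips/bolt. φR_n = 0.75 × (1×48.938 + 3×58.725) = 168.8 kips.
Tension rupture (net): A_n = (5.375 − 1×1.3125)×0.375 = 1.5234 in² (U = 1.0, A_e = A_n). φR_n = 0.75 × 58 × 1.5234 = 66.3 kips.
Block shear: shear path 1×[2.5+3×3.8125] = 1×13.9375 in, A_gv = 5.2266, A_nv = 1×(13.9375 − 3.5×1.3125)×0.375 = 3.5039 in²; tension to near edge: (2.25 − 0.5×1.3125)×0.375 = 0.59766 in². R_n = min(0.6×58×3.5039, 0.6×36×5.2266) + 1.0×58×0.59766 = min(121.94, 112.89) + 34.664 = 147.55 kips. φR_n = 0.75 × 147.55 = 110.7 kips.
Governing: min(202.8, 168.8, 66.3, 110.7) = 66.3 kips → net-section rupture.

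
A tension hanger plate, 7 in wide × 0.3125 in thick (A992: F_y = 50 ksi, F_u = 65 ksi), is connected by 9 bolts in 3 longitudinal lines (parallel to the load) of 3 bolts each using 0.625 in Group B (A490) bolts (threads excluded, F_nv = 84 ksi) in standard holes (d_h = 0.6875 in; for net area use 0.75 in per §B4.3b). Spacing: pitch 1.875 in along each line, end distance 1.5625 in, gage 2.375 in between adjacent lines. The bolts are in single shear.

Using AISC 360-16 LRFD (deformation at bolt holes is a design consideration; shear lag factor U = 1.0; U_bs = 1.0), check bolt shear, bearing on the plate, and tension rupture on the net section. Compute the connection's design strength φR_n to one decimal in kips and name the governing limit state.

Bolt shear: A_b = π(0.625)²/4 = 0.3068 in². φR_n = 0.75 × 84 × 0.3068 × 9 × 1 = 174.0 kips.
Bearing (0.3125 in plate, F_u = 65 ksi): end bolts L_c = 1.5625 − 0.6875/2 = 1.21875, R_n = min(1.2×1.21875×0.3125×65, 2.4×0.625×0.3125×65) = 29.707 kips/bolt; interior L_c = 1.875 − 0.6875 = 1.1875, R_n = 28.945 kips/bolt. φR_n = 0.75 × (3×29.707 + 6×28.945) = 197.1 kips.
Tension rupture (net): A_n = (7 − 3×0.75)×0.3125 = 1.4844 in² (U = 1.0, A_e = A_n). φR_n = 0.75 × 65 × 1.4844 = 72.4 kips.
Governing: min(174.0, 197.1, 72.4) = 72.4 kips → net-section rupture.

72.4 kips (net-section rupture governs)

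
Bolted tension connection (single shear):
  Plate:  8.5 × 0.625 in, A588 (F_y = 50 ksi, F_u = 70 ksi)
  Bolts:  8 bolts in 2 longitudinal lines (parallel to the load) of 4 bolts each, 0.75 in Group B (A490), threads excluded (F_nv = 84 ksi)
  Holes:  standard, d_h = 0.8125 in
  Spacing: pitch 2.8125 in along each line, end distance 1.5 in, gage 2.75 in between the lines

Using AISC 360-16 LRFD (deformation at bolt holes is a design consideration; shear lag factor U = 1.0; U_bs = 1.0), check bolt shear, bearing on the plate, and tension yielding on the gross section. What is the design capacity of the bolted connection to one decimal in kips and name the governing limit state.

Bolt shear: A_b = π(0.75)²/4 = 0.44179 in². φR_n = 0.75 × 84 × 0.44179 × 8 × 1 = 222.7 kips.
Bearing (0.625 in plate, F_u = 70 ksi): end bolts L_c = 1.5 − 0.8125/2 = 1.09375, R_n = min(1.2×1.09375×0.625×70, 2.4×0.75×0.625×70) = 57.422 kips/bolt; interior L_c = 2.8125 − 0.8125 = 2, R_n = 78.75 kips/bolt. φR_n = 0.75 × (2×57.422 + 6×78.75) = 440.5 kips.
Tension yield (gross): A_g = 8.5×0.625 = 5.3125 in². φR_n = 0.90 × 50 × 5.3125 = 239.1 kips.
Governing: min(222.7, 440.5, 239.1) = 222.7 kips → bolt shear.

222.7 kips (bolt shear governs)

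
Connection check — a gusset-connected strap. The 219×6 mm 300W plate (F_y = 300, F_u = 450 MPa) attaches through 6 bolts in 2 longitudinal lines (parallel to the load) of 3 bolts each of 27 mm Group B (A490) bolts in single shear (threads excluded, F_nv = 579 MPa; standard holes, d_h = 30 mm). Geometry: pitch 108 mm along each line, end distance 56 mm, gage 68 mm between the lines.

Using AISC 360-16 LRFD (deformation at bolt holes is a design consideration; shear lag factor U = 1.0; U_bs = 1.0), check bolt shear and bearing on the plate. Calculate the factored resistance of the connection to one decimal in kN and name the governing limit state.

724.1 kN (bearing governs)

Bolt shear: A_b = π(27)²/4 = 572.56 mm². φR_n = 0.75 × 579 × 572.56 × 6 × 1 = 1491.8 kN.
Bearing (6 mm plate, F_u = 450 MPa): end bolts L_c = 56 − 30/2 = 41, R_n = min(1.2×41×6×450, 2.4×27×6×450) = 132.84 kN/bolt; interior L_c = 108 − 30 = 78, R_n = 174.96 kN/bolt. φR_n = 0.75 × (2×132.84 + 4×174.96) = 724.1 kN.
Governing: min(1491.8, 724.1) = 724.1 kN → bearing.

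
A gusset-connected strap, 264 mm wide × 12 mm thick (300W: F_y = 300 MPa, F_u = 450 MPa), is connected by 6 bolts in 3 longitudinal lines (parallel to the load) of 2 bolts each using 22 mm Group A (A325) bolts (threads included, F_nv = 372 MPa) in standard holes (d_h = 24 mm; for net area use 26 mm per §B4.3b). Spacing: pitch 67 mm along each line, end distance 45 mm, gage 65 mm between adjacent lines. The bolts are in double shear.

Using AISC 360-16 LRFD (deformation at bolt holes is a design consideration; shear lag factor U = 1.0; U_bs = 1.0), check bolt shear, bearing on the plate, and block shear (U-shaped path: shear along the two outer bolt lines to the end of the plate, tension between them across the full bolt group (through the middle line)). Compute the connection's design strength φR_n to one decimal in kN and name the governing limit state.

670.7 kN (block shear governs)

Bolt shear: A_b = π(22)²/4 = 380.13 mm². φR_n = 0.75 × 372 × 380.13 × 6 × 2 = 1272.7 kN.
Bearing (12 mm plate, F_u = 450 MPa): end bolts L_c = 45 − 24/2 = 33, R_n = min(1.2×33×12×450, 2.4×22×12×450) = 213.84 kN/bolt; interior L_c = 67 − 24 = 43, R_n = 278.64 kN/bolt. φR_n = 0.75 × (3×213.84 + 3×278.64) = 1108.1 kN.
Block shear: shear path 2×[45+1×67] = 2×112 mm, A_gv = 2688, A_nv = 2×(112 − 1.5×26)×12 = 1752 mm²; tension across gage: (130 − 2×26)×12 = 936 mm². R_n = min(0.6×450×1752, 0.6×300×2688) + 1.0×450×936 = min(473.04, 483.84) + 421.2 = 894.24 kN. φR_n = 0.75 × 894.24 = 670.7 kN.
Governing: min(1272.7, 1108.1, 670.7) = 670.7 kN → block shear.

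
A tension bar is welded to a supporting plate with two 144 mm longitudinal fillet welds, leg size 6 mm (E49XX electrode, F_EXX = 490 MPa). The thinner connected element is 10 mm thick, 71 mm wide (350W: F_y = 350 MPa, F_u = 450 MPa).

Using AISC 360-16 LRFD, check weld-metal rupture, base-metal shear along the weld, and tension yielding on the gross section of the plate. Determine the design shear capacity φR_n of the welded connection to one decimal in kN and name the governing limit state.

Weld metal: throat = 0.707×6 = 4.242 mm, L = 2×144 = 288 mm. φR_n = 0.75 × 0.6 × 490 × 4.242 × 288 = 269.4 kN.
Base metal shear (10 mm plate): yield φR_n = 1.0×0.6×350×10×288 = 604.8 kN; rupture φR_n = 0.75×0.6×450×10×288 = 583.2 kN; take 583.2 kN (rupture).
Tension yield (gross): A_g = 71×10 = 710 mm². φR_n = 0.90 × 350 × 710 = 223.7 kN.
Governing: min(269.4, 583.2, 223.7) = 223.7 kN → gross-section yield.

223.7 kN (gross-section yield governs)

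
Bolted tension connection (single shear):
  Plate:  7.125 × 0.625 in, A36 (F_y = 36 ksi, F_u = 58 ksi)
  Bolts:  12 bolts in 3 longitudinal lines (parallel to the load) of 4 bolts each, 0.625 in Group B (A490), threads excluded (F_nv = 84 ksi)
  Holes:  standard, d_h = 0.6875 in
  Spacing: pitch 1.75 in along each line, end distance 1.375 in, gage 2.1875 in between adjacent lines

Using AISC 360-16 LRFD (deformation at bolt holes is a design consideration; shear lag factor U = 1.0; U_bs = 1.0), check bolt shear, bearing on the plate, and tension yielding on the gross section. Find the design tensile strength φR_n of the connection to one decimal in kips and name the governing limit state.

144.3 kips (gross-section yield governs)

Bolt shear: A_b = π(0.625)²/4 = 0.3068 in². φR_n = 0.75 × 84 × 0.3068 × 12 × 1 = 231.9 kips.
Bearing (0.625 in plate, F_u = 58 ksi): end bolts L_c = 1.375 − 0.6875/2 = 1.03125, R_n = min(1.2×1.03125×0.625×58, 2.4×0.625×0.625×58) = 44.859 kips/bolt; interior L_c = 1.75 − 0.6875 = 1.0625, R_n = 46.219 kips/bolt. φR_n = 0.75 × (3×44.859 + 9×46.219) = 412.9 kips.
Tension yield (gross): A_g = 7.125×0.625 = 4.4531 in². φR_n = 0.90 × 36 × 4.4531 = 144.3 kips.
Governing: min(231.9, 412.9, 144.3) = 144.3 kips → gross-section yield.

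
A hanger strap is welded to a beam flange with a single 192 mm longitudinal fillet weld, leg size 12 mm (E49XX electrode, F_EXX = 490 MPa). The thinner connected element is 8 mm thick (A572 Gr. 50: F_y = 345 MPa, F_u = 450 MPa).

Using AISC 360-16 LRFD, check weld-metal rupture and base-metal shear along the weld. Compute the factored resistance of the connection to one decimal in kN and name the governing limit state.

311.0 kN (base-metal shear governs)

Weld metal: throat = 0.707×12 = 8.484 mm, L = 192 mm. φR_n = 0.75 × 0.6 × 490 × 8.484 × 192 = 359.2 kN.
Base metal shear (8 mm plate): yield φR_n = 1.0×0.6×345×8×192 = 318.0 kN; rupture φR_n = 0.75×0.6×450×8×192 = 311.0 kN; take 311.0 kN (rupture).
Governing: min(359.2, 311.0) = 311.0 kN → base-metal shear.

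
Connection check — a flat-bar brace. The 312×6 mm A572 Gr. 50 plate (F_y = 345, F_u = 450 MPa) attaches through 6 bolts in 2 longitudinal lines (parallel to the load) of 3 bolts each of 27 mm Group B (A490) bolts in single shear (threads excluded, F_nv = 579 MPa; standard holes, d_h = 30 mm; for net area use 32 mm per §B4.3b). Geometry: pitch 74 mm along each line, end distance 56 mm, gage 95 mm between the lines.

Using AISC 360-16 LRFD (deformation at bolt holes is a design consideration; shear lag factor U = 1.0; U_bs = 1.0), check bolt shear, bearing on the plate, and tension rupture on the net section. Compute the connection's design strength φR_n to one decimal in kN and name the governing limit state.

Bolt shear: A_b = π(27)²/4 = 572.56 mm². φR_n = 0.75 × 579 × 572.56 × 6 × 1 = 1491.8 kN.
Bearing (6 mm plate, F_u = 450 MPa): end bolts L_c = 56 − 30/2 = 41, R_n = min(1.2×41×6×450, 2.4×27×6×450) = 132.84 kN/bolt; interior L_c = 74 − 30 = 44, R_n = 142.56 kN/bolt. φR_n = 0.75 × (2×132.84 + 4×142.56) = 626.9 kN.
Tension rupture (net): A_n = (312 − 2×32)×6 = 1488 mm² (U = 1.0, A_e = A_n). φR_n = 0.75 × 450 × 1488 = 502.2 kN.
Governing: min(1491.8, 626.9, 502.2) = 502.2 kN → net-section rupture.

502.2 kN (net-section rupture governs)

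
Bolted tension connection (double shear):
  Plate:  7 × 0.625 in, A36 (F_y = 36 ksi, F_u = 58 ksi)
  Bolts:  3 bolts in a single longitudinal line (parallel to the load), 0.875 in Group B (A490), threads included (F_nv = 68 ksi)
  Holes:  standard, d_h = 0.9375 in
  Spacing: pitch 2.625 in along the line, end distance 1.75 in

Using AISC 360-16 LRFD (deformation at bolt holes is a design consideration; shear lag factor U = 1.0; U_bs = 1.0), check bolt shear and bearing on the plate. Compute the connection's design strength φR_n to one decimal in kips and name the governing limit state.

151.9 kips (bearing governs)

Bolt shear: A_b = π(0.875)²/4 = 0.60132 in². φR_n = 0.75 × 68 × 0.60132 × 3 × 2 = 184.0 kips.
Bearing (0.625 in plate, F_u = 58 ksi): end bolts L_c = 1.75 − 0.9375/2 = 1.28125, R_n = min(1.2×1.28125×0.625×58, 2.4×0.875×0.625×58) = 55.734 kips/bolt; interior L_c = 2.625 − 0.9375 = 1.6875, R_n = 73.406 kips/bolt. φR_n = 0.75 × (1×55.734 + 2×73.406) = 151.9 kips.
Governing: min(184.0, 151.9) = 151.9 kips → bearing.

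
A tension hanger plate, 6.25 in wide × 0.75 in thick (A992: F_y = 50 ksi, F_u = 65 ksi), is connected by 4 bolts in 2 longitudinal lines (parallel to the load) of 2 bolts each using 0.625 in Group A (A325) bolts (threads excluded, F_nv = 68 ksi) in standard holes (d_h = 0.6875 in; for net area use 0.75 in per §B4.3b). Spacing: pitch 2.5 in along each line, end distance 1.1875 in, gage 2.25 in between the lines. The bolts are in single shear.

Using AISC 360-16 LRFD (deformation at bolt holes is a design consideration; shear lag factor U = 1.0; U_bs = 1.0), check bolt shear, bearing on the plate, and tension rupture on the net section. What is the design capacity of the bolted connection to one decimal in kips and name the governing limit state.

Bolt shear: A_b = π(0.625)²/4 = 0.3068 in². φR_n = 0.75 × 68 × 0.3068 × 4 × 1 = 62.6 kips.
Bearing (0.75 in plate, F_u = 65 ksi): end bolts L_c = 1.1875 − 0.6875/2 = 0.84375, R_n = min(1.2×0.84375×0.75×65, 2.4×0.625×0.75×65) = 49.359 kips/bolt; interior L_c = 2.5 − 0.6875 = 1.8125, R_n = 73.125 kips/bolt. φR_n = 0.75 × (2×49.359 + 2×73.125) = 183.7 kips.
Tension rupture (net): A_n = (6.25 − 2×0.75)×0.75 = 3.5625 in² (U = 1.0, A_e = A_n). φR_n = 0.75 × 65 × 3.5625 = 173.7 kips.
Governing: min(62.6, 183.7, 173.7) = 62.6 kips → bolt shear.

62.6 kips (bolt shear governs)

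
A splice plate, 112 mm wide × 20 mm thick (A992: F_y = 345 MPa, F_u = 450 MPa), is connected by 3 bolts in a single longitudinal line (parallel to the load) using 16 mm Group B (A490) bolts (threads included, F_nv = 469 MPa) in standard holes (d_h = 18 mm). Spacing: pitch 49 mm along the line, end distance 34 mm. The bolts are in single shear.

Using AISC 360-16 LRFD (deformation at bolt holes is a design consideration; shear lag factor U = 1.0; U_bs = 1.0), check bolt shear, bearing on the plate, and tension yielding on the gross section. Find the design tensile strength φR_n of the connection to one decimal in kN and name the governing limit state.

212.2 kN (bolt shear governs)

Bolt shear: A_b = π(16)²/4 = 201.06 mm². φR_n = 0.75 × 469 × 201.06 × 3 × 1 = 212.2 kN.
Bearing (20 mm plate, F_u = 450 MPa): end bolts L_c = 34 − 18/2 = 25, R_n = min(1.2×25×20×450, 2.4×16×20×450) = 270 kN/bolt; interior L_c = 49 − 18 = 31, R_n = 334.8 kN/bolt. φR_n = 0.75 × (1×270 + 2×334.8) = 704.7 kN.
Tension yield (gross): A_g = 112×20 = 2240 mm². φR_n = 0.90 × 345 × 2240 = 695.5 kN.
Governing: min(212.2, 704.7, 695.5) = 212.2 kN → bolt shear.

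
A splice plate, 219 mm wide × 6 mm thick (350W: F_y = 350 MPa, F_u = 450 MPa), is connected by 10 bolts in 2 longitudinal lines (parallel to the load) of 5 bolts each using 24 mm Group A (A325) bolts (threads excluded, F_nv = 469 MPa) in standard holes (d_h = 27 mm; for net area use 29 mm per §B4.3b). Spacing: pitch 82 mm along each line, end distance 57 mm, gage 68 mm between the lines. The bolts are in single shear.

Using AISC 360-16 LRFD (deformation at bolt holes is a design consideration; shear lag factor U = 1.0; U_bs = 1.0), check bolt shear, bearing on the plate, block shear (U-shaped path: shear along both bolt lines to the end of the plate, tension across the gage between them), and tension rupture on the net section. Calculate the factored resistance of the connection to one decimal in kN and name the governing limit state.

Bolt shear: A_b = π(24)²/4 = 452.39 mm². φR_n = 0.75 × 469 × 452.39 × 10 × 1 = 1591.3 kN.
Bearing (6 mm plate, F_u = 450 MPa): end bolts L_c = 57 − 27/2 = 43.5, R_n = min(1.2×43.5×6×450, 2.4×24×6×450) = 140.94 kN/bolt; interior L_c = 82 − 27 = 55, R_n = 155.52 kN/bolt. φR_n = 0.75 × (2×140.94 + 8×155.52) = 1144.5 kN.
Block shear: shear path 2×[57+4×82] = 2×385 mm, A_gv = 4620, A_nv = 2×(385 − 4.5×29)×6 = 3054 mm²; tension across gage: (68 − 1×29)×6 = 234 mm². R_n = min(0.6×450×3054, 0.6×350×4620) + 1.0×450×234 = min(824.58, 970.2) + 105.3 = 929.88 kN. φR_n = 0.75 × 929.88 = 697.4 kN.
Tension rupture (net): A_n = (219 − 2×29)×6 = 966 mm² (U = 1.0, A_e = A_n). φR_n = 0.75 × 450 × 966 = 326.0 kN.
Governing: min(1591.3, 1144.5, 697.4, 326.0) = 326.0 kN → net-section rupture.

326.0 kN (net-section rupture governs)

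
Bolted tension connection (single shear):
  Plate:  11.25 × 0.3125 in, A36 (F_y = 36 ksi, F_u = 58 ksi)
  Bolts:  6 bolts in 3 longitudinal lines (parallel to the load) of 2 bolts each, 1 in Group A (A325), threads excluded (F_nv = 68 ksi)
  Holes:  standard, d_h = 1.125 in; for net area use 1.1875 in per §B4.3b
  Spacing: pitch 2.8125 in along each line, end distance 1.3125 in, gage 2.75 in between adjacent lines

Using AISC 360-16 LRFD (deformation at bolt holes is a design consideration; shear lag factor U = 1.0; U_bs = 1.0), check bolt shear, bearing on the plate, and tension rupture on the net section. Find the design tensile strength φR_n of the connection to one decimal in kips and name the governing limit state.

Bolt shear: A_b = π(1)²/4 = 0.7854 in². φR_n = 0.75 × 68 × 0.7854 × 6 × 1 = 240.3 kips.
Bearing (0.3125 in plate, F_u = 58 ksi): end bolts L_c = 1.3125 − 1.125/2 = 0.75, R_n = min(1.2×0.75×0.3125×58, 2.4×1×0.3125×58) = 16.313 kips/bolt; interior L_c = 2.8125 − 1.125 = 1.6875, R_n = 36.703 kips/bolt. φR_n = 0.75 × (3×16.313 + 3×36.703) = 119.3 kips.
Tension rupture (net): A_n = (11.25 − 3×1.1875)×0.3125 = 2.4023 in² (U = 1.0, A_e = A_n). φR_n = 0.75 × 58 × 2.4023 = 104.5 kips.
Governing: min(240.3, 119.3, 104.5) = 104.5 kips → net-section rupture.

104.5 kips (net-section rupture governs)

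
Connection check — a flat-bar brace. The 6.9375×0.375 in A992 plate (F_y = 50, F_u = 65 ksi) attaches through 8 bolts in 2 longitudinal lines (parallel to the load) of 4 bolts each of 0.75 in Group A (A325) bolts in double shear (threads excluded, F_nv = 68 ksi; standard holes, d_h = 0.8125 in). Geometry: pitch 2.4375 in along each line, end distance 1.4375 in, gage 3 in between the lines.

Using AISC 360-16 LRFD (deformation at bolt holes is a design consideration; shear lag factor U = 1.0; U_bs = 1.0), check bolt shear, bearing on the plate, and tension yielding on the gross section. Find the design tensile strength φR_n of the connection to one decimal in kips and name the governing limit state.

117.1 kips (gross-section yield governs)

Bolt shear: A_b = π(0.75)²/4 = 0.44179 in². φR_n = 0.75 × 68 × 0.44179 × 8 × 2 = 360.5 kips.
Bearing (0.375 in plate, F_u = 65 ksi): end bolts L_c = 1.4375 − 0.8125/2 = 1.03125, R_n = min(1.2×1.03125×0.375×65, 2.4×0.75×0.375×65) = 30.164 kips/bolt; interior L_c = 2.4375 − 0.8125 = 1.625, R_n = 43.875 kips/bolt. φR_n = 0.75 × (2×30.164 + 6×43.875) = 242.7 kips.
Tension yield (gross): A_g = 6.9375×0.375 = 2.6016 in². φR_n = 0.90 × 50 × 2.6016 = 117.1 kips.
Governing: min(360.5, 242.7, 117.1) = 117.1 kips → gross-section yield.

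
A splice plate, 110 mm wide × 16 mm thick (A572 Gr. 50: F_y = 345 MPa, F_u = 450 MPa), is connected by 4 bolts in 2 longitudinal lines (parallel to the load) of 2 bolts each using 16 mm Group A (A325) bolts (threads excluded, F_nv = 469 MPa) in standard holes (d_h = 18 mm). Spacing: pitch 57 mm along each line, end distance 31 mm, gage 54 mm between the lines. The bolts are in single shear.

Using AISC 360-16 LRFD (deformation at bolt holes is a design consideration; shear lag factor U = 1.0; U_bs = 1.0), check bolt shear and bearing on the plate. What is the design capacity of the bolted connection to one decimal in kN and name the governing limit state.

282.9 kN (bolt shear governs)

Bolt shear: A_b = π(16)²/4 = 201.06 mm². φR_n = 0.75 × 469 × 201.06 × 4 × 1 = 282.9 kN.
Bearing (16 mm plate, F_u = 450 MPa): end bolts L_c = 31 − 18/2 = 22, R_n = min(1.2×22×16×450, 2.4×16×16×450) = 190.08 kN/bolt; interior L_c = 57 − 18 = 39, R_n = 276.48 kN/bolt. φR_n = 0.75 × (2×190.08 + 2×276.48) = 699.8 kN.
Governing: min(282.9, 699.8) = 282.9 kN → bolt shear.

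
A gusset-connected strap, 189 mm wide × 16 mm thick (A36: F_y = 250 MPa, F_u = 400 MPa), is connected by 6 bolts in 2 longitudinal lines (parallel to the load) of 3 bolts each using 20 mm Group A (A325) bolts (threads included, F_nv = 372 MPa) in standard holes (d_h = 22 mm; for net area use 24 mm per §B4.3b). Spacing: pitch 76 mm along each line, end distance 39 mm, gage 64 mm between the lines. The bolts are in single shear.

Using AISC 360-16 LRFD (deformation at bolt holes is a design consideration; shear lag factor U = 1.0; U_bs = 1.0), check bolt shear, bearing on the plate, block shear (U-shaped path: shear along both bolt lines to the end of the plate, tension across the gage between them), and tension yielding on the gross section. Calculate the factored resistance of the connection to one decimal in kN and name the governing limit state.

Bolt shear: A_b = π(20)²/4 = 314.16 mm². φR_n = 0.75 × 372 × 314.16 × 6 × 1 = 525.9 kN.
Bearing (16 mm plate, F_u = 400 MPa): end bolts L_c = 39 − 22/2 = 28, R_n = min(1.2×28×16×400, 2.4×20×16×400) = 215.04 kN/bolt; interior L_c = 76 − 22 = 54, R_n = 307.2 kN/bolt. φR_n = 0.75 × (2×215.04 + 4×307.2) = 1244.2 kN.
Block shear: shear path 2×[39+2×76] = 2×191 mm, A_gv = 6112, A_nv = 2×(191 − 2.5×24)×16 = 4192 mm²; tension across gage: (64 − 1×24)×16 = 640 mm². R_n = min(0.6×400×4192, 0.6×250×6112) + 1.0×400×640 = min(1006.1, 916.8) + 256 = 1172.8 kN. φR_n = 0.75 × 1172.8 = 879.6 kN.
Tension yield (gross): A_g = 189×16 = 3024 mm². φR_n = 0.90 × 250 × 3024 = 680.4 kN.
Governing: min(525.9, 1244.2, 879.6, 680.4) = 525.9 kN → bolt shear.

525.9 kN (bolt shear governs)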